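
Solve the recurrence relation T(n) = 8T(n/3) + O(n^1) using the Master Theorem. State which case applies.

Master Theorem for T(n) = 8T(n/3) + O(n^1):

a = 8, b = 3, c = 1
log_b(a) = log_3(8) = 1.8928

Case 1: c = 1 < log_3(8) = 1.8928
T(n) = O(n^(log_3 8))

For T(n) = 8T(n/3) + O(n^1): log_3(8) = 1.8928. This is Case 1 of the Master Theorem (c < log_b(a), work dominated by leaves), giving O(n^(log_3 8)).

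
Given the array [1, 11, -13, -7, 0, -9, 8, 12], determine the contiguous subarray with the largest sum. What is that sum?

Using Kadane's algorithm on [1, 11, -13, -7, 0, -9, 8, 12]:

Scanning through the array:
Position 1 (value 11): max_ending_here = 12, max_so_far = 12
Position 2 (value -13): max_ending_here = -1, max_so_far = 12
Position 3 (value -7): max_ending_here = -7, max_so_far = 12
Position 4 (value 0): max_ending_here = 0, max_so_far = 12
Position 5 (value -9): max_ending_here = -9, max_so_far = 12
Position 6 (value 8): max_ending_here = 8, max_so_far = 12
Position 7 (value 12): max_ending_here = 20, max_so_far = 20

Maximum subarray: [8, 12]
Maximum sum: 20

The maximum subarray is [8, 12] with sum 20. This subarray runs from index 6 to index 7.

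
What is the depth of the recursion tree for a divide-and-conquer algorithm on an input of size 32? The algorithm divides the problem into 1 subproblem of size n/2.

For divide and conquer with division factor 2:

Problem sizes at each level:
Level 0: 32
Level 1: 16
Level 2: 8
Level 3: 4
Level 4: 2
Level 5: 1

The root is level 0 and the size-1 base case is level 5 (the tree spans levels 0 through 5, i.e. 6 levels counting the root), so the depth is the number of divisions: log_2(32) = 5

The recursion tree depth is log_2(32) = 5. At each level, the problem size is divided by 2, so it takes 5 divisions to reduce to a base case of size 1. The algorithm makes 1 recursive call at each level.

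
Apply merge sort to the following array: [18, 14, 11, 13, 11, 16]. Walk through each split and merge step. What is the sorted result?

Merge sort trace:

Split: [18, 14, 11, 13, 11, 16] -> [18, 14, 11] and [13, 11, 16]
  Split: [18, 14, 11] -> [18] and [14, 11]
    Split: [14, 11] -> [14] and [11]
    Merge: [14] + [11] -> [11, 14]
  Merge: [18] + [11, 14] -> [11, 14, 18]
  Split: [13, 11, 16] -> [13] and [11, 16]
    Split: [11, 16] -> [11] and [16]
    Merge: [11] + [16] -> [11, 16]
  Merge: [13] + [11, 16] -> [11, 13, 16]
Merge: [11, 14, 18] + [11, 13, 16] -> [11, 11, 13, 14, 16, 18]

Final sorted array: [11, 11, 13, 14, 16, 18]

The merge sort proceeds by recursively splitting the array and merging sorted halves.
After all merges, the sorted array is [11, 11, 13, 14, 16, 18].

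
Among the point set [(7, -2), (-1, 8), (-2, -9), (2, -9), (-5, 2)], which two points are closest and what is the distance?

Computing all pairwise distances among 5 points:

d((7, -2), (-1, 8)) = 12.8062
d((7, -2), (-2, -9)) = 11.4018
d((7, -2), (2, -9)) = 8.6023
d((7, -2), (-5, 2)) = 12.6491
d((-1, 8), (-2, -9)) = 17.0294
d((-1, 8), (2, -9)) = 17.2627
d((-1, 8), (-5, 2)) = 7.2111
d((-2, -9), (2, -9)) = 4.0 <-- minimum
d((-2, -9), (-5, 2)) = 11.4018
d((2, -9), (-5, 2)) = 13.0384

Closest pair: (-2, -9) and (2, -9) with distance 4.0

The closest pair is (-2, -9) and (2, -9) with Euclidean distance 4.0. For 5 points, brute-force pairwise comparison is shown above. For large n, the divide-and-conquer algorithm (sort by x, recurse on halves, check the dividing strip) achieves O(n log n).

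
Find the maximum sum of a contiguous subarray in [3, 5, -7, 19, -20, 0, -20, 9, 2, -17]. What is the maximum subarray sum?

Using Kadane's algorithm on [3, 5, -7, 19, -20, 0, -20, 9, 2, -17]:

Scanning through the array:
Position 1 (value 5): max_ending_here = 8, max_so_far = 8
Position 2 (value -7): max_ending_here = 1, max_so_far = 8
Position 3 (value 19): max_ending_here = 20, max_so_far = 20
Position 4 (value -20): max_ending_here = 0, max_so_far = 20
Position 5 (value 0): max_ending_here = 0, max_so_far = 20
Position 6 (value -20): max_ending_here = -20, max_so_far = 20
Position 7 (value 9): max_ending_here = 9, max_so_far = 20
Position 8 (value 2): max_ending_here = 11, max_so_far = 20
Position 9 (value -17): max_ending_here = -6, max_so_far = 20

Maximum subarray: [3, 5, -7, 19]
Maximum sum: 20

The maximum subarray is [3, 5, -7, 19] with sum 20. This subarray runs from index 0 to index 3.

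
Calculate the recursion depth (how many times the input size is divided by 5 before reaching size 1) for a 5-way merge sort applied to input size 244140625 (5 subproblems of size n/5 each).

For divide and conquer with division factor 5:

Problem sizes at each level:
Level 0: 244140625
Level 1: 48828125
Level 2: 9765625
Level 3: 1953125
Level 4: 390625
Level 5: 78125
Level 6: 15625
Level 7: 3125
Level 8: 625
Level 9: 125
Level 10: 25
Level 11: 5
Level 12: 1

The root is level 0 and the size-1 base case is level 12 (the tree spans levels 0 through 12, i.e. 13 levels counting the root), so the depth is the number of divisions: log_5(244140625) = 12

The recursion tree depth is log_5(244140625) = 12. At each level, the problem size is divided by 5, so it takes 12 divisions to reduce to a base case of size 1. The algorithm makes 5 recursive calls at each level.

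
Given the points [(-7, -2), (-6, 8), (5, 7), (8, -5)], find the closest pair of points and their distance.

Computing all pairwise distances among 4 points:

d((-7, -2), (-6, 8)) = 10.0499 <-- minimum
d((-7, -2), (5, 7)) = 15.0
d((-7, -2), (8, -5)) = 15.2971
d((-6, 8), (5, 7)) = 11.0454
d((-6, 8), (8, -5)) = 19.105
d((5, 7), (8, -5)) = 12.3693

Closest pair: (-7, -2) and (-6, 8) with distance 10.0499

The closest pair is (-7, -2) and (-6, 8) with Euclidean distance 10.0499. For 4 points, brute-force pairwise comparison is shown above. For large n, the divide-and-conquer algorithm (sort by x, recurse on halves, check the dividing strip) achieves O(n log n).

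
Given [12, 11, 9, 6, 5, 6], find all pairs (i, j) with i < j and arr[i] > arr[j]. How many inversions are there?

Finding inversions in [12, 11, 9, 6, 5, 6]:

(0, 1): arr[0]=12 > arr[1]=11
(0, 2): arr[0]=12 > arr[2]=9
(0, 3): arr[0]=12 > arr[3]=6
(0, 4): arr[0]=12 > arr[4]=5
(0, 5): arr[0]=12 > arr[5]=6
(1, 2): arr[1]=11 > arr[2]=9
(1, 3): arr[1]=11 > arr[3]=6
(1, 4): arr[1]=11 > arr[4]=5
(1, 5): arr[1]=11 > arr[5]=6
(2, 3): arr[2]=9 > arr[3]=6
(2, 4): arr[2]=9 > arr[4]=5
(2, 5): arr[2]=9 > arr[5]=6
(3, 4): arr[3]=6 > arr[4]=5

Total inversions: 13

The array has 13 inversion(s): (0,1), (0,2), (0,3), (0,4), (0,5), (1,2), (1,3), (1,4), (1,5), (2,3), (2,4), (2,5), (3,4). Each pair (i,j) satisfies i < j and arr[i] > arr[j].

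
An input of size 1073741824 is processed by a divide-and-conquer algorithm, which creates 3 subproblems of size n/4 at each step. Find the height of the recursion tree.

For divide and conquer with division factor 4:

Problem sizes at each level:
Level 0: 1073741824
Level 1: 268435456
Level 2: 67108864
Level 3: 16777216
Level 4: 4194304
Level 5: 1048576
Level 6: 262144
Level 7: 65536
Level 8: 16384
Level 9: 4096
Level 10: 1024
Level 11: 256
Level 12: 64
Level 13: 16
Level 14: 4
Level 15: 1

The root is level 0 and the size-1 base case is level 15 (the tree spans levels 0 through 15, i.e. 16 levels counting the root), so the depth is the number of divisions: log_4(1073741824) = 15

The recursion tree depth is log_4(1073741824) = 15. At each level, the problem size is divided by 4, so it takes 15 divisions to reduce to a base case of size 1. The algorithm makes 3 recursive calls at each level.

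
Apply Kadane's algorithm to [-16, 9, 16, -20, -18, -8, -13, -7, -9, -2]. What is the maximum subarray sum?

Using Kadane's algorithm on [-16, 9, 16, -20, -18, -8, -13, -7, -9, -2]:

Scanning through the array:
Position 1 (value 9): max_ending_here = 9, max_so_far = 9
Position 2 (value 16): max_ending_here = 25, max_so_far = 25
Position 3 (value -20): max_ending_here = 5, max_so_far = 25
Position 4 (value -18): max_ending_here = -13, max_so_far = 25
Position 5 (value -8): max_ending_here = -8, max_so_far = 25
Position 6 (value -13): max_ending_here = -13, max_so_far = 25
Position 7 (value -7): max_ending_here = -7, max_so_far = 25
Position 8 (value -9): max_ending_here = -9, max_so_far = 25
Position 9 (value -2): max_ending_here = -2, max_so_far = 25

Maximum subarray: [9, 16]
Maximum sum: 25

The maximum subarray is [9, 16] with sum 25. This subarray runs from index 1 to index 2.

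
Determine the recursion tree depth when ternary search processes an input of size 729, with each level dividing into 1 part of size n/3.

For divide and conquer with division factor 3:

Problem sizes at each level:
Level 0: 729
Level 1: 243
Level 2: 81
Level 3: 27
Level 4: 9
Level 5: 3
Level 6: 1

The root is level 0 and the size-1 base case is level 6 (the tree spans levels 0 through 6, i.e. 7 levels counting the root), so the depth is the number of divisions: log_3(729) = 6

The recursion tree depth is log_3(729) = 6. At each level, the problem size is divided by 3, so it takes 6 divisions to reduce to a base case of size 1. The algorithm makes 1 recursive call at each level.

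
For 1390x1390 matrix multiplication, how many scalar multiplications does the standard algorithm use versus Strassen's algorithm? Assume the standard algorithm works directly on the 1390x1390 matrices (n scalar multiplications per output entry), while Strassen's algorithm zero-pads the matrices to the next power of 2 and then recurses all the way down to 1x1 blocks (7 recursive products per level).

Matrix multiplication for 1390x1390 matrices:

Strassen's algorithm requires power-of-2 dimensions. Pad 1390x1390 to 2048x2048 (next power of 2).

Standard algorithm: 1390^3 = 2685619000 multiplications
Strassen's algorithm: 7^(log2(2048)) = 7^11 = 1977326743 multiplications
Savings: 2685619000 - 1977326743 = 708292257 multiplications

Standard: 2685619000 multiplications (1390^3). Strassen: 1977326743 multiplications (7^11, after padding to 2048x2048). Strassen reduces 8 recursive multiplications to 7 at each level.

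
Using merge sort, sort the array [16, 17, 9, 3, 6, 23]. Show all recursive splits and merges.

Merge sort trace:

Split: [16, 17, 9, 3, 6, 23] -> [16, 17, 9] and [3, 6, 23]
  Split: [16, 17, 9] -> [16] and [17, 9]
    Split: [17, 9] -> [17] and [9]
    Merge: [17] + [9] -> [9, 17]
  Merge: [16] + [9, 17] -> [9, 16, 17]
  Split: [3, 6, 23] -> [3] and [6, 23]
    Split: [6, 23] -> [6] and [23]
    Merge: [6] + [23] -> [6, 23]
  Merge: [3] + [6, 23] -> [3, 6, 23]
Merge: [9, 16, 17] + [3, 6, 23] -> [3, 6, 9, 16, 17, 23]

Final sorted array: [3, 6, 9, 16, 17, 23]

The merge sort proceeds by recursively splitting the array and merging sorted halves.
After all merges, the sorted array is [3, 6, 9, 16, 17, 23].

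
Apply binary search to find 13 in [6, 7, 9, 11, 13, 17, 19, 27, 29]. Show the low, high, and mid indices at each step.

Binary search for 13 in [6, 7, 9, 11, 13, 17, 19, 27, 29]:

lo=0, hi=8, mid=4, arr[mid]=13 -> Found target at index 4!

Binary search finds 13 at index 4 after 1 comparisons. The search repeatedly halves the search space by comparing with the middle element.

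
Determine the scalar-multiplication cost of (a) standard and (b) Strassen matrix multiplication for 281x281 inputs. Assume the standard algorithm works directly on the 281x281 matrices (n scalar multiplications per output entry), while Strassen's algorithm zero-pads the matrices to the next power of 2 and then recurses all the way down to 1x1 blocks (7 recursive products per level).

Matrix multiplication for 281x281 matrices:

Strassen's algorithm requires power-of-2 dimensions. Pad 281x281 to 512x512 (next power of 2).

Standard algorithm: 281^3 = 22188041 multiplications
Strassen's algorithm: 7^(log2(512)) = 7^9 = 40353607 multiplications
Difference: 22188041 - 40353607 = -18165566 (Strassen uses MORE here due to padding overhead — for small or just-over-power-of-2 n, padding can outweigh the per-level savings)

Standard: 22188041 multiplications (281^3). Strassen: 40353607 multiplications (7^9, after padding to 512x512). Strassen reduces 8 recursive multiplications to 7 at each level.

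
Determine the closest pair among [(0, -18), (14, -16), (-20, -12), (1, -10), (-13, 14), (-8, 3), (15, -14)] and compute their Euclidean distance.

Computing all pairwise distances among 7 points:

d((0, -18), (14, -16)) = 14.1421
d((0, -18), (-20, -12)) = 20.8806
d((0, -18), (1, -10)) = 8.0623
d((0, -18), (-13, 14)) = 34.5398
d((0, -18), (-8, 3)) = 22.4722
d((0, -18), (15, -14)) = 15.5242
d((14, -16), (-20, -12)) = 34.2345
d((14, -16), (1, -10)) = 14.3178
d((14, -16), (-13, 14)) = 40.3609
d((14, -16), (-8, 3)) = 29.0689
d((14, -16), (15, -14)) = 2.2361 <-- minimum
d((-20, -12), (1, -10)) = 21.095
d((-20, -12), (-13, 14)) = 26.9258
d((-20, -12), (-8, 3)) = 19.2094
d((-20, -12), (15, -14)) = 35.0571
d((1, -10), (-13, 14)) = 27.7849
d((1, -10), (-8, 3)) = 15.8114
d((1, -10), (15, -14)) = 14.5602
d((-13, 14), (-8, 3)) = 12.083
d((-13, 14), (15, -14)) = 39.598
d((-8, 3), (15, -14)) = 28.6007

Closest pair: (14, -16) and (15, -14) with distance 2.2361

The closest pair is (14, -16) and (15, -14) with Euclidean distance 2.2361. For 7 points, brute-force pairwise comparison is shown above. For large n, the divide-and-conquer algorithm (sort by x, recurse on halves, check the dividing strip) achieves O(n log n).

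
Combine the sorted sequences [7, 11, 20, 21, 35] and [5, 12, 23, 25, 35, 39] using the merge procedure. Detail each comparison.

Merging process:

Compare 7 vs 5: take 5 from right. Merged: [5]
Compare 7 vs 12: take 7 from left. Merged: [5, 7]
Compare 11 vs 12: take 11 from left. Merged: [5, 7, 11]
Compare 20 vs 12: take 12 from right. Merged: [5, 7, 11, 12]
Compare 20 vs 23: take 20 from left. Merged: [5, 7, 11, 12, 20]
Compare 21 vs 23: take 21 from left. Merged: [5, 7, 11, 12, 20, 21]
Compare 35 vs 23: take 23 from right. Merged: [5, 7, 11, 12, 20, 21, 23]
Compare 35 vs 25: take 25 from right. Merged: [5, 7, 11, 12, 20, 21, 23, 25]
Compare 35 vs 35: take 35 from left. Merged: [5, 7, 11, 12, 20, 21, 23, 25, 35]
Append remaining from right: [35, 39]. Merged: [5, 7, 11, 12, 20, 21, 23, 25, 35, 35, 39]

Final merged array: [5, 7, 11, 12, 20, 21, 23, 25, 35, 35, 39]
Total comparisons: 9

The merged array is [5, 7, 11, 12, 20, 21, 23, 25, 35, 35, 39], requiring 9 comparisons. The merge step runs in O(n) time where n is the total number of elements.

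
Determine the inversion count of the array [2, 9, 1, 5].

Finding inversions in [2, 9, 1, 5]:

(0, 2): arr[0]=2 > arr[2]=1
(1, 2): arr[1]=9 > arr[2]=1
(1, 3): arr[1]=9 > arr[3]=5

Total inversions: 3

The array has 3 inversion(s): (0,2), (1,2), (1,3). Each pair (i,j) satisfies i < j and arr[i] > arr[j].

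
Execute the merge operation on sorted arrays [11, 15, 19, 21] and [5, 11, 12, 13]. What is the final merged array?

Merging process:

Compare 11 vs 5: take 5 from right. Merged: [5]
Compare 11 vs 11: take 11 from left. Merged: [5, 11]
Compare 15 vs 11: take 11 from right. Merged: [5, 11, 11]
Compare 15 vs 12: take 12 from right. Merged: [5, 11, 11, 12]
Compare 15 vs 13: take 13 from right. Merged: [5, 11, 11, 12, 13]
Append remaining from left: [15, 19, 21]. Merged: [5, 11, 11, 12, 13, 15, 19, 21]

Final merged array: [5, 11, 11, 12, 13, 15, 19, 21]
Total comparisons: 5

The merged array is [5, 11, 11, 12, 13, 15, 19, 21], requiring 5 comparisons. The merge step runs in O(n) time where n is the total number of elements.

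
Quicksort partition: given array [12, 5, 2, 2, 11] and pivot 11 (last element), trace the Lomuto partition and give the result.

Lomuto partition with pivot = 11:

Initial array: [12, 5, 2, 2, 11]

arr[0]=12 > 11: no swap
arr[1]=5 <= 11: swap with position 0, array becomes [5, 12, 2, 2, 11]
arr[2]=2 <= 11: swap with position 1, array becomes [5, 2, 12, 2, 11]
arr[3]=2 <= 11: swap with position 2, array becomes [5, 2, 2, 12, 11]

Place pivot at position 3: [5, 2, 2, 11, 12]
Pivot position: 3

After partitioning with pivot 11, the array becomes [5, 2, 2, 11, 12]. The pivot is placed at index 3. All elements to the left of the pivot are <= 11, and all elements to the right are > 11.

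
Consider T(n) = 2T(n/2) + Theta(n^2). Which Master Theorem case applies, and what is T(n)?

Master Theorem for T(n) = 2T(n/2) + O(n^2):

a = 2, b = 2, c = 2
log_b(a) = log_2(2) = 1.0000

Case 3: c = 2 > log_2(2) = 1.0000
T(n) = O(n^2) = O(n^2)

For T(n) = 2T(n/2) + O(n^2): log_2(2) = 1.0000. This is Case 3 of the Master Theorem (c > log_b(a), work dominated by root), giving O(n^2).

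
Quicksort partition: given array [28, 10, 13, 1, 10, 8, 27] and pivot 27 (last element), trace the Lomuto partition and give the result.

Lomuto partition with pivot = 27:

Initial array: [28, 10, 13, 1, 10, 8, 27]

arr[0]=28 > 27: no swap
arr[1]=10 <= 27: swap with position 0, array becomes [10, 28, 13, 1, 10, 8, 27]
arr[2]=13 <= 27: swap with position 1, array becomes [10, 13, 28, 1, 10, 8, 27]
arr[3]=1 <= 27: swap with position 2, array becomes [10, 13, 1, 28, 10, 8, 27]
arr[4]=10 <= 27: swap with position 3, array becomes [10, 13, 1, 10, 28, 8, 27]
arr[5]=8 <= 27: swap with position 4, array becomes [10, 13, 1, 10, 8, 28, 27]

Place pivot at position 5: [10, 13, 1, 10, 8, 27, 28]
Pivot position: 5

After partitioning with pivot 27, the array becomes [10, 13, 1, 10, 8, 27, 28]. The pivot is placed at index 5. All elements to the left of the pivot are <= 27, and all elements to the right are > 27.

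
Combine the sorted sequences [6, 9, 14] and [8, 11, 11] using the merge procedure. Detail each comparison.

Merging process:

Compare 6 vs 8: take 6 from left. Merged: [6]
Compare 9 vs 8: take 8 from right. Merged: [6, 8]
Compare 9 vs 11: take 9 from left. Merged: [6, 8, 9]
Compare 14 vs 11: take 11 from right. Merged: [6, 8, 9, 11]
Compare 14 vs 11: take 11 from right. Merged: [6, 8, 9, 11, 11]
Append remaining from left: [14]. Merged: [6, 8, 9, 11, 11, 14]

Final merged array: [6, 8, 9, 11, 11, 14]
Total comparisons: 5

The merged array is [6, 8, 9, 11, 11, 14], requiring 5 comparisons. The merge step runs in O(n) time where n is the total number of elements.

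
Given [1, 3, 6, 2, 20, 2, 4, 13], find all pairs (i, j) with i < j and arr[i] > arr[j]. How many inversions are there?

Finding inversions in [1, 3, 6, 2, 20, 2, 4, 13]:

(1, 3): arr[1]=3 > arr[3]=2
(1, 5): arr[1]=3 > arr[5]=2
(2, 3): arr[2]=6 > arr[3]=2
(2, 5): arr[2]=6 > arr[5]=2
(2, 6): arr[2]=6 > arr[6]=4
(4, 5): arr[4]=20 > arr[5]=2
(4, 6): arr[4]=20 > arr[6]=4
(4, 7): arr[4]=20 > arr[7]=13

Total inversions: 8

The array has 8 inversion(s): (1,3), (1,5), (2,3), (2,5), (2,6), (4,5), (4,6), (4,7). Each pair (i,j) satisfies i < j and arr[i] > arr[j].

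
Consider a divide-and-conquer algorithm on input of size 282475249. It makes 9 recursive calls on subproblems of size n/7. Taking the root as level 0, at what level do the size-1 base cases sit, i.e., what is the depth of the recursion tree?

For divide and conquer with division factor 7:

Problem sizes at each level:
Level 0: 282475249
Level 1: 40353607
Level 2: 5764801
Level 3: 823543
Level 4: 117649
Level 5: 16807
Level 6: 2401
Level 7: 343
Level 8: 49
Level 9: 7
Level 10: 1

The root is level 0 and the size-1 base case is level 10 (the tree spans levels 0 through 10, i.e. 11 levels counting the root), so the depth is the number of divisions: log_7(282475249) = 10

The recursion tree depth is log_7(282475249) = 10. At each level, the problem size is divided by 7, so it takes 10 divisions to reduce to a base case of size 1. The algorithm makes 9 recursive calls at each level.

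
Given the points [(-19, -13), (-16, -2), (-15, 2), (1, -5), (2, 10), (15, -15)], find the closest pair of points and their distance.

Computing all pairwise distances among 6 points:

d((-19, -13), (-16, -2)) = 11.4018
d((-19, -13), (-15, 2)) = 15.5242
d((-19, -13), (1, -5)) = 21.5407
d((-19, -13), (2, 10)) = 31.1448
d((-19, -13), (15, -15)) = 34.0588
d((-16, -2), (-15, 2)) = 4.1231 <-- minimum
d((-16, -2), (1, -5)) = 17.2627
d((-16, -2), (2, 10)) = 21.6333
d((-16, -2), (15, -15)) = 33.6155
d((-15, 2), (1, -5)) = 17.4642
d((-15, 2), (2, 10)) = 18.7883
d((-15, 2), (15, -15)) = 34.4819
d((1, -5), (2, 10)) = 15.0333
d((1, -5), (15, -15)) = 17.2047
d((2, 10), (15, -15)) = 28.178

Closest pair: (-16, -2) and (-15, 2) with distance 4.1231

The closest pair is (-16, -2) and (-15, 2) with Euclidean distance 4.1231. For 6 points, brute-force pairwise comparison is shown above. For large n, the divide-and-conquer algorithm (sort by x, recurse on halves, check the dividing strip) achieves O(n log n).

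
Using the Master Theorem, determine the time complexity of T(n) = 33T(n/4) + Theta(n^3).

Master Theorem for T(n) = 33T(n/4) + O(n^3):

a = 33, b = 4, c = 3
log_b(a) = log_4(33) = 2.5222

Case 3: c = 3 > log_4(33) = 2.5222
T(n) = O(n^3) = O(n^3)

For T(n) = 33T(n/4) + O(n^3): log_4(33) = 2.5222. This is Case 3 of the Master Theorem (c > log_b(a), work dominated by root), giving O(n^3).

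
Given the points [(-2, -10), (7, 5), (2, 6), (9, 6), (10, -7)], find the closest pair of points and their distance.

Computing all pairwise distances among 5 points:

d((-2, -10), (7, 5)) = 17.4929
d((-2, -10), (2, 6)) = 16.4924
d((-2, -10), (9, 6)) = 19.4165
d((-2, -10), (10, -7)) = 12.3693
d((7, 5), (2, 6)) = 5.099
d((7, 5), (9, 6)) = 2.2361 <-- minimum
d((7, 5), (10, -7)) = 12.3693
d((2, 6), (9, 6)) = 7.0
d((2, 6), (10, -7)) = 15.2643
d((9, 6), (10, -7)) = 13.0384

Closest pair: (7, 5) and (9, 6) with distance 2.2361

The closest pair is (7, 5) and (9, 6) with Euclidean distance 2.2361. For 5 points, brute-force pairwise comparison is shown above. For large n, the divide-and-conquer algorithm (sort by x, recurse on halves, check the dividing strip) achieves O(n log n).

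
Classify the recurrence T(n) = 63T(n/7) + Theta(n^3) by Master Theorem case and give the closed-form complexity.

Master Theorem for T(n) = 63T(n/7) + O(n^3):

a = 63, b = 7, c = 3
log_b(a) = log_7(63) = 2.1292

Case 3: c = 3 > log_7(63) = 2.1292
T(n) = O(n^3) = O(n^3)

For T(n) = 63T(n/7) + O(n^3): log_7(63) = 2.1292. This is Case 3 of the Master Theorem (c > log_b(a), work dominated by root), giving O(n^3).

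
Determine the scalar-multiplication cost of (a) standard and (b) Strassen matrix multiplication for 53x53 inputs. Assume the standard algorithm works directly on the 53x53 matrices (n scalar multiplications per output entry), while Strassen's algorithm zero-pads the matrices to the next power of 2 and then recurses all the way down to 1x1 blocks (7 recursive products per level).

Matrix multiplication for 53x53 matrices:

Strassen's algorithm requires power-of-2 dimensions. Pad 53x53 to 64x64 (next power of 2).

Standard algorithm: 53^3 = 148877 multiplications
Strassen's algorithm: 7^(log2(64)) = 7^6 = 117649 multiplications
Savings: 148877 - 117649 = 31228 multiplications

Standard: 148877 multiplications (53^3). Strassen: 117649 multiplications (7^6, after padding to 64x64). Strassen reduces 8 recursive multiplications to 7 at each level.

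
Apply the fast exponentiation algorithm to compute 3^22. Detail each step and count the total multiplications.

Computing 3^22 by squaring (build up from 3^1; each line after the first costs one multiplication):

3^1 = 3
3^2 = (3^1)^2 = 3^2 = 9
3^4 = (3^2)^2 = 9^2 = 81
3^5 = 3 * 3^4 = 3 * 81 = 243
3^10 = (3^5)^2 = 243^2 = 59049
3^11 = 3 * 3^10 = 3 * 59049 = 177147
3^22 = (3^11)^2 = 177147^2 = 31381059609

Result: 31381059609
Multiplications needed: 6 (6 lines after 3^1)

3^22 = 31381059609. Using exponentiation by squaring, this requires 6 multiplications. The key idea: if the exponent is even, square the half-power; if odd, multiply by the base once.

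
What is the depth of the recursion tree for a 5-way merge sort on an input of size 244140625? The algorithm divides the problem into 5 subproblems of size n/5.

For divide and conquer with division factor 5:

Problem sizes at each level:
Level 0: 244140625
Level 1: 48828125
Level 2: 9765625
Level 3: 1953125
Level 4: 390625
Level 5: 78125
Level 6: 15625
Level 7: 3125
Level 8: 625
Level 9: 125
Level 10: 25
Level 11: 5
Level 12: 1

The root is level 0 and the size-1 base case is level 12 (the tree spans levels 0 through 12, i.e. 13 levels counting the root), so the depth is the number of divisions: log_5(244140625) = 12

The recursion tree depth is log_5(244140625) = 12. At each level, the problem size is divided by 5, so it takes 12 divisions to reduce to a base case of size 1. The algorithm makes 5 recursive calls at each level.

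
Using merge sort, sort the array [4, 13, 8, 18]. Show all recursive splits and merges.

Merge sort trace:

Split: [4, 13, 8, 18] -> [4, 13] and [8, 18]
  Split: [4, 13] -> [4] and [13]
  Merge: [4] + [13] -> [4, 13]
  Split: [8, 18] -> [8] and [18]
  Merge: [8] + [18] -> [8, 18]
Merge: [4, 13] + [8, 18] -> [4, 8, 13, 18]

Final sorted array: [4, 8, 13, 18]

The merge sort proceeds by recursively splitting the array and merging sorted halves.
After all merges, the sorted array is [4, 8, 13, 18].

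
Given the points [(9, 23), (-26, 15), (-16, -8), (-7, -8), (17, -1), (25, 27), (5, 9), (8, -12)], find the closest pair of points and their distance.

Computing all pairwise distances among 8 points:

d((9, 23), (-26, 15)) = 35.9026
d((9, 23), (-16, -8)) = 39.8246
d((9, 23), (-7, -8)) = 34.8855
d((9, 23), (17, -1)) = 25.2982
d((9, 23), (25, 27)) = 16.4924
d((9, 23), (5, 9)) = 14.5602
d((9, 23), (8, -12)) = 35.0143
d((-26, 15), (-16, -8)) = 25.0799
d((-26, 15), (-7, -8)) = 29.8329
d((-26, 15), (17, -1)) = 45.8803
d((-26, 15), (25, 27)) = 52.3927
d((-26, 15), (5, 9)) = 31.5753
d((-26, 15), (8, -12)) = 43.4166
d((-16, -8), (-7, -8)) = 9.0 <-- minimum
d((-16, -8), (17, -1)) = 33.7343
d((-16, -8), (25, 27)) = 53.9073
d((-16, -8), (5, 9)) = 27.0185
d((-16, -8), (8, -12)) = 24.3311
d((-7, -8), (17, -1)) = 25.0
d((-7, -8), (25, 27)) = 47.4236
d((-7, -8), (5, 9)) = 20.8087
d((-7, -8), (8, -12)) = 15.5242
d((17, -1), (25, 27)) = 29.1204
d((17, -1), (5, 9)) = 15.6205
d((17, -1), (8, -12)) = 14.2127
d((25, 27), (5, 9)) = 26.9072
d((25, 27), (8, -12)) = 42.5441
d((5, 9), (8, -12)) = 21.2132

Closest pair: (-16, -8) and (-7, -8) with distance 9.0

The closest pair is (-16, -8) and (-7, -8) with Euclidean distance 9.0. For 8 points, brute-force pairwise comparison is shown above. For large n, the divide-and-conquer algorithm (sort by x, recurse on halves, check the dividing strip) achieves O(n log n).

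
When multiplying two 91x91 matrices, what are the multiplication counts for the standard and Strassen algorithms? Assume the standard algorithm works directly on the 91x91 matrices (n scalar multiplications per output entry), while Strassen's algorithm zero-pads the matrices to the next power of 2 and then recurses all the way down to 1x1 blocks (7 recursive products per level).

Matrix multiplication for 91x91 matrices:

Strassen's algorithm requires power-of-2 dimensions. Pad 91x91 to 128x128 (next power of 2).

Standard algorithm: 91^3 = 753571 multiplications
Strassen's algorithm: 7^(log2(128)) = 7^7 = 823543 multiplications
Difference: 753571 - 823543 = -69972 (Strassen uses MORE here due to padding overhead — for small or just-over-power-of-2 n, padding can outweigh the per-level savings)

Standard: 753571 multiplications (91^3). Strassen: 823543 multiplications (7^7, after padding to 128x128). Strassen reduces 8 recursive multiplications to 7 at each level.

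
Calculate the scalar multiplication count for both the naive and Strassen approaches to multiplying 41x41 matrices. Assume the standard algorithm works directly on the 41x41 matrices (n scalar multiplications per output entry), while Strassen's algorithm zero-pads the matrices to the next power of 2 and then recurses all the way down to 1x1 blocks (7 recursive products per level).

Matrix multiplication for 41x41 matrices:

Strassen's algorithm requires power-of-2 dimensions. Pad 41x41 to 64x64 (next power of 2).

Standard algorithm: 41^3 = 68921 multiplications
Strassen's algorithm: 7^(log2(64)) = 7^6 = 117649 multiplications
Difference: 68921 - 117649 = -48728 (Strassen uses MORE here due to padding overhead — for small or just-over-power-of-2 n, padding can outweigh the per-level savings)

Standard: 68921 multiplications (41^3). Strassen: 117649 multiplications (7^6, after padding to 64x64). Strassen reduces 8 recursive multiplications to 7 at each level.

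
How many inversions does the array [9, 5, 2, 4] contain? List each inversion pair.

Finding inversions in [9, 5, 2, 4]:

(0, 1): arr[0]=9 > arr[1]=5
(0, 2): arr[0]=9 > arr[2]=2
(0, 3): arr[0]=9 > arr[3]=4
(1, 2): arr[1]=5 > arr[2]=2
(1, 3): arr[1]=5 > arr[3]=4

Total inversions: 5

The array has 5 inversion(s): (0,1), (0,2), (0,3), (1,2), (1,3). Each pair (i,j) satisfies i < j and arr[i] > arr[j].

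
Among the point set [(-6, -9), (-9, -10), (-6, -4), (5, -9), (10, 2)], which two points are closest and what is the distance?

Computing all pairwise distances among 5 points:

d((-6, -9), (-9, -10)) = 3.1623 <-- minimum
d((-6, -9), (-6, -4)) = 5.0
d((-6, -9), (5, -9)) = 11.0
d((-6, -9), (10, 2)) = 19.4165
d((-9, -10), (-6, -4)) = 6.7082
d((-9, -10), (5, -9)) = 14.0357
d((-9, -10), (10, 2)) = 22.4722
d((-6, -4), (5, -9)) = 12.083
d((-6, -4), (10, 2)) = 17.088
d((5, -9), (10, 2)) = 12.083

Closest pair: (-6, -9) and (-9, -10) with distance 3.1623

The closest pair is (-6, -9) and (-9, -10) with Euclidean distance 3.1623. For 5 points, brute-force pairwise comparison is shown above. For large n, the divide-and-conquer algorithm (sort by x, recurse on halves, check the dividing strip) achieves O(n log n).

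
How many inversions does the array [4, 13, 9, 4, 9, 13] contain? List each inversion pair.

Finding inversions in [4, 13, 9, 4, 9, 13]:

(1, 2): arr[1]=13 > arr[2]=9
(1, 3): arr[1]=13 > arr[3]=4
(1, 4): arr[1]=13 > arr[4]=9
(2, 3): arr[2]=9 > arr[3]=4

Total inversions: 4

The array has 4 inversion(s): (1,2), (1,3), (1,4), (2,3). Each pair (i,j) satisfies i < j and arr[i] > arr[j].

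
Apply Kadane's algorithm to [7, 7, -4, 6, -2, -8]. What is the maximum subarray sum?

Using Kadane's algorithm on [7, 7, -4, 6, -2, -8]:

Scanning through the array:
Position 1 (value 7): max_ending_here = 14, max_so_far = 14
Position 2 (value -4): max_ending_here = 10, max_so_far = 14
Position 3 (value 6): max_ending_here = 16, max_so_far = 16
Position 4 (value -2): max_ending_here = 14, max_so_far = 16
Position 5 (value -8): max_ending_here = 6, max_so_far = 16

Maximum subarray: [7, 7, -4, 6]
Maximum sum: 16

The maximum subarray is [7, 7, -4, 6] with sum 16. This subarray runs from index 0 to index 3.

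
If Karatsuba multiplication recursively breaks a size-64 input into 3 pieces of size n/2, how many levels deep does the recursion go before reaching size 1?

For divide and conquer with division factor 2:

Problem sizes at each level:
Level 0: 64
Level 1: 32
Level 2: 16
Level 3: 8
Level 4: 4
Level 5: 2
Level 6: 1

The root is level 0 and the size-1 base case is level 6 (the tree spans levels 0 through 6, i.e. 7 levels counting the root), so the depth is the number of divisions: log_2(64) = 6

The recursion tree depth is log_2(64) = 6. At each level, the problem size is divided by 2, so it takes 6 divisions to reduce to a base case of size 1. The algorithm makes 3 recursive calls at each level.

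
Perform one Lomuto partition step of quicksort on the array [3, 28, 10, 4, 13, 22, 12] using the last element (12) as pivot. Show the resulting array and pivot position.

Lomuto partition with pivot = 12:

Initial array: [3, 28, 10, 4, 13, 22, 12]

arr[0]=3 <= 12: swap with position 0, array becomes [3, 28, 10, 4, 13, 22, 12]
arr[1]=28 > 12: no swap
arr[2]=10 <= 12: swap with position 1, array becomes [3, 10, 28, 4, 13, 22, 12]
arr[3]=4 <= 12: swap with position 2, array becomes [3, 10, 4, 28, 13, 22, 12]
arr[4]=13 > 12: no swap
arr[5]=22 > 12: no swap

Place pivot at position 3: [3, 10, 4, 12, 13, 22, 28]
Pivot position: 3

After partitioning with pivot 12, the array becomes [3, 10, 4, 12, 13, 22, 28]. The pivot is placed at index 3. All elements to the left of the pivot are <= 12, and all elements to the right are > 12.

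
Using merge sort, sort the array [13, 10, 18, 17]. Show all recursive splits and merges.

Merge sort trace:

Split: [13, 10, 18, 17] -> [13, 10] and [18, 17]
  Split: [13, 10] -> [13] and [10]
  Merge: [13] + [10] -> [10, 13]
  Split: [18, 17] -> [18] and [17]
  Merge: [18] + [17] -> [17, 18]
Merge: [10, 13] + [17, 18] -> [10, 13, 17, 18]

Final sorted array: [10, 13, 17, 18]

The merge sort proceeds by recursively splitting the array and merging sorted halves.
After all merges, the sorted array is [10, 13, 17, 18].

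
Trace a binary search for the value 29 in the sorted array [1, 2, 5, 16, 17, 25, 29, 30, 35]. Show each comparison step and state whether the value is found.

Binary search for 29 in [1, 2, 5, 16, 17, 25, 29, 30, 35]:

lo=0, hi=8, mid=4, arr[mid]=17 -> 17 < 29, search right half
lo=5, hi=8, mid=6, arr[mid]=29 -> Found target at index 6!

Binary search finds 29 at index 6 after 2 comparisons. The search repeatedly halves the search space by comparing with the middle element.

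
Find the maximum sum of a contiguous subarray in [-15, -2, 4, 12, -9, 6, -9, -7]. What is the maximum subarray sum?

Using Kadane's algorithm on [-15, -2, 4, 12, -9, 6, -9, -7]:

Scanning through the array:
Position 1 (value -2): max_ending_here = -2, max_so_far = -2
Position 2 (value 4): max_ending_here = 4, max_so_far = 4
Position 3 (value 12): max_ending_here = 16, max_so_far = 16
Position 4 (value -9): max_ending_here = 7, max_so_far = 16
Position 5 (value 6): max_ending_here = 13, max_so_far = 16
Position 6 (value -9): max_ending_here = 4, max_so_far = 16
Position 7 (value -7): max_ending_here = -3, max_so_far = 16

Maximum subarray: [4, 12]
Maximum sum: 16

The maximum subarray is [4, 12] with sum 16. This subarray runs from index 2 to index 3.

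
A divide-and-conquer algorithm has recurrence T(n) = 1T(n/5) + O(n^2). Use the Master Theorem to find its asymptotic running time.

Master Theorem for T(n) = 1T(n/5) + O(n^2):

a = 1, b = 5, c = 2
log_b(a) = log_5(1) = 0.0000

Case 3: c = 2 > log_5(1) = 0.0000
T(n) = O(n^2) = O(n^2)

For T(n) = 1T(n/5) + O(n^2): log_5(1) = 0.0000. This is Case 3 of the Master Theorem (c > log_b(a), work dominated by root), giving O(n^2).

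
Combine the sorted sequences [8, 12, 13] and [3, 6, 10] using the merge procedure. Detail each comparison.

Merging process:

Compare 8 vs 3: take 3 from right. Merged: [3]
Compare 8 vs 6: take 6 from right. Merged: [3, 6]
Compare 8 vs 10: take 8 from left. Merged: [3, 6, 8]
Compare 12 vs 10: take 10 from right. Merged: [3, 6, 8, 10]
Append remaining from left: [12, 13]. Merged: [3, 6, 8, 10, 12, 13]

Final merged array: [3, 6, 8, 10, 12, 13]
Total comparisons: 4

The merged array is [3, 6, 8, 10, 12, 13], requiring 4 comparisons. The merge step runs in O(n) time where n is the total number of elements.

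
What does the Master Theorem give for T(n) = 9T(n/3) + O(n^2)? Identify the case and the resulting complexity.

Master Theorem for T(n) = 9T(n/3) + O(n^2):

a = 9, b = 3, c = 2
log_b(a) = log_3(9) = 2.0000

Case 2: c = 2 = log_3(9) = 2.0000
T(n) = O(n^2 log n) = O(n^2 log n)

For T(n) = 9T(n/3) + O(n^2): log_3(9) = 2.0000. This is Case 2 of the Master Theorem (c = log_b(a), equal work at all levels), giving O(n^2 log n).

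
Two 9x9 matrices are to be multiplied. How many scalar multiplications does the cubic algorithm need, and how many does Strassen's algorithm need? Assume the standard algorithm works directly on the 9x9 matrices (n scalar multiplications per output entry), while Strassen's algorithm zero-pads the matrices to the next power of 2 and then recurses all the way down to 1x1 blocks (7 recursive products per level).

Matrix multiplication for 9x9 matrices:

Strassen's algorithm requires power-of-2 dimensions. Pad 9x9 to 16x16 (next power of 2).

Standard algorithm: 9^3 = 729 multiplications
Strassen's algorithm: 7^(log2(16)) = 7^4 = 2401 multiplications
Difference: 729 - 2401 = -1672 (Strassen uses MORE here due to padding overhead — for small or just-over-power-of-2 n, padding can outweigh the per-level savings)

Standard: 729 multiplications (9^3). Strassen: 2401 multiplications (7^4, after padding to 16x16). Strassen reduces 8 recursive multiplications to 7 at each level.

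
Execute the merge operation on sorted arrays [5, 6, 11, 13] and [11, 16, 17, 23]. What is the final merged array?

Merging process:

Compare 5 vs 11: take 5 from left. Merged: [5]
Compare 6 vs 11: take 6 from left. Merged: [5, 6]
Compare 11 vs 11: take 11 from left. Merged: [5, 6, 11]
Compare 13 vs 11: take 11 from right. Merged: [5, 6, 11, 11]
Compare 13 vs 16: take 13 from left. Merged: [5, 6, 11, 11, 13]
Append remaining from right: [16, 17, 23]. Merged: [5, 6, 11, 11, 13, 16, 17, 23]

Final merged array: [5, 6, 11, 11, 13, 16, 17, 23]
Total comparisons: 5

The merged array is [5, 6, 11, 11, 13, 16, 17, 23], requiring 5 comparisons. The merge step runs in O(n) time where n is the total number of elements.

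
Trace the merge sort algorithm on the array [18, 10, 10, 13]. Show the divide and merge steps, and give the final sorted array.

Merge sort trace:

Split: [18, 10, 10, 13] -> [18, 10] and [10, 13]
  Split: [18, 10] -> [18] and [10]
  Merge: [18] + [10] -> [10, 18]
  Split: [10, 13] -> [10] and [13]
  Merge: [10] + [13] -> [10, 13]
Merge: [10, 18] + [10, 13] -> [10, 10, 13, 18]

Final sorted array: [10, 10, 13, 18]

The merge sort proceeds by recursively splitting the array and merging sorted halves.
After all merges, the sorted array is [10, 10, 13, 18].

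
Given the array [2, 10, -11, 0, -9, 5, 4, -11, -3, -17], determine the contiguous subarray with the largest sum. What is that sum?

Using Kadane's algorithm on [2, 10, -11, 0, -9, 5, 4, -11, -3, -17]:

Scanning through the array:
Position 1 (value 10): max_ending_here = 12, max_so_far = 12
Position 2 (value -11): max_ending_here = 1, max_so_far = 12
Position 3 (value 0): max_ending_here = 1, max_so_far = 12
Position 4 (value -9): max_ending_here = -8, max_so_far = 12
Position 5 (value 5): max_ending_here = 5, max_so_far = 12
Position 6 (value 4): max_ending_here = 9, max_so_far = 12
Position 7 (value -11): max_ending_here = -2, max_so_far = 12
Position 8 (value -3): max_ending_here = -3, max_so_far = 12
Position 9 (value -17): max_ending_here = -17, max_so_far = 12

Maximum subarray: [2, 10]
Maximum sum: 12

The maximum subarray is [2, 10] with sum 12. This subarray runs from index 0 to index 1.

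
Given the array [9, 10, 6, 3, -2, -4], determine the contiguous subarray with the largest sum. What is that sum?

Using Kadane's algorithm on [9, 10, 6, 3, -2, -4]:

Scanning through the array:
Position 1 (value 10): max_ending_here = 19, max_so_far = 19
Position 2 (value 6): max_ending_here = 25, max_so_far = 25
Position 3 (value 3): max_ending_here = 28, max_so_far = 28
Position 4 (value -2): max_ending_here = 26, max_so_far = 28
Position 5 (value -4): max_ending_here = 22, max_so_far = 28

Maximum subarray: [9, 10, 6, 3]
Maximum sum: 28

The maximum subarray is [9, 10, 6, 3] with sum 28. This subarray runs from index 0 to index 3.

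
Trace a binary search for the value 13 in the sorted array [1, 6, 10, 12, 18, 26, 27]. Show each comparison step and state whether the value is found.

Binary search for 13 in [1, 6, 10, 12, 18, 26, 27]:

lo=0, hi=6, mid=3, arr[mid]=12 -> 12 < 13, search right half
lo=4, hi=6, mid=5, arr[mid]=26 -> 26 > 13, search left half
lo=4, hi=4, mid=4, arr[mid]=18 -> 18 > 13, search left half
lo=4 > hi=3, target 13 not found

Binary search determines that 13 is not in the array after 3 comparisons. The search space was exhausted without finding the target.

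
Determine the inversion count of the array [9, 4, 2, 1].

Finding inversions in [9, 4, 2, 1]:

(0, 1): arr[0]=9 > arr[1]=4
(0, 2): arr[0]=9 > arr[2]=2
(0, 3): arr[0]=9 > arr[3]=1
(1, 2): arr[1]=4 > arr[2]=2
(1, 3): arr[1]=4 > arr[3]=1
(2, 3): arr[2]=2 > arr[3]=1

Total inversions: 6

The array has 6 inversion(s): (0,1), (0,2), (0,3), (1,2), (1,3), (2,3). Each pair (i,j) satisfies i < j and arr[i] > arr[j].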